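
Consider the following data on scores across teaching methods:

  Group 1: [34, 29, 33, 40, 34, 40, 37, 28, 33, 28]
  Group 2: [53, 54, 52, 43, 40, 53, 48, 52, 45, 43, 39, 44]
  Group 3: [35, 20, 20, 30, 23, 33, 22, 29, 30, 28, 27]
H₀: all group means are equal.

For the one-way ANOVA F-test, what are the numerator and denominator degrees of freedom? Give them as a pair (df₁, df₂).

degrees of freedom = [2, 30]

k = 3 groups, N = 33 total
df = (k−1, N−k) = (3−1, 33−3) = (2, 30)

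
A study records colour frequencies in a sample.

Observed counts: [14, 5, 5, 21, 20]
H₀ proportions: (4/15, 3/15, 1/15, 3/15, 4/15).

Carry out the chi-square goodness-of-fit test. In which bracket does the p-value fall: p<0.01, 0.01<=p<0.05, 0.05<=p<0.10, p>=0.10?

p-value bracket: 0.01<=p<0.05

n = 65; E_i = n·p_i = [17.33, 13.00, 4.33, 13.00, 17.33]
χ² = (14−17.33)²/17.33 + (5−13.00)²/13.00 + (5−4.33)²/4.33 + (21−13.00)²/13.00 + (20−17.33)²/17.33 = 11.0000
df = 4
p-value (upper-tail) = 0.02656
→ bracket: 0.01<=p<0.05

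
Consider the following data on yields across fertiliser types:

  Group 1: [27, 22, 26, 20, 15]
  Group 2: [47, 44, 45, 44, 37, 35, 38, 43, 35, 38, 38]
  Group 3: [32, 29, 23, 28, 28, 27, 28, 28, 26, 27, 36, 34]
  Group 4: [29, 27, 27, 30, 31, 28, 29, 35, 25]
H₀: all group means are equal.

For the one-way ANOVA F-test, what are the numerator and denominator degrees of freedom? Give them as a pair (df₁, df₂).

k = 4 groups, N = 37 total
df = (k−1, N−k) = (4−1, 37−4) = (3, 33)

degrees of freedom = [3, 33]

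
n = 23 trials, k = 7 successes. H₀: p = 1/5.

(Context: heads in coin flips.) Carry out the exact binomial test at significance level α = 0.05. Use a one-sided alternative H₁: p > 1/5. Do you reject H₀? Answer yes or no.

Exact binomial: n=23, k=7, p₀=1/5=0.2000
P(X≥7) from Σ C(n,i)·p₀^i·(1−p₀)^(n−i)
p-value (one-sided, H₁ greater) = 0.15983
At α=0.05: p ≥ α → fail to reject H₀

reject H₀: no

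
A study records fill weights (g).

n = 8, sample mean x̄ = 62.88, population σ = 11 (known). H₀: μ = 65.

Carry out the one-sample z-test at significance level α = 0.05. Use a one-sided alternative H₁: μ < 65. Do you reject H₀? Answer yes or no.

reject H₀: no

SE = σ/√n = 11/√8 = 3.8891
z = (x̄−μ₀)/SE = (62.88−65)/3.8891 = -0.5451
p-value (one-sided, H₁ less) = 0.29284
At α=0.05: p ≥ α → fail to reject H₀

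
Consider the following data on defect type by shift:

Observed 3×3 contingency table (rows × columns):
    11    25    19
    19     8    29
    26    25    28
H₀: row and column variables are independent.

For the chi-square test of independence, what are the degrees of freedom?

df = (r−1)(c−1) = (3−1)·(3−1) = 4

degrees of freedom = 4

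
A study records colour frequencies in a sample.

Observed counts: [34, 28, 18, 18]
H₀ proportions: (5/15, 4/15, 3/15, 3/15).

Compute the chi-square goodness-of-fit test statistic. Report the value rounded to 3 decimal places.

test statistic = 0.449

n = 98; E_i = n·p_i = [32.67, 26.13, 19.60, 19.60]
χ² = (34−32.67)²/32.67 + (28−26.13)²/26.13 + (18−19.60)²/19.60 + (18−19.60)²/19.60 = 0.4490
df = 3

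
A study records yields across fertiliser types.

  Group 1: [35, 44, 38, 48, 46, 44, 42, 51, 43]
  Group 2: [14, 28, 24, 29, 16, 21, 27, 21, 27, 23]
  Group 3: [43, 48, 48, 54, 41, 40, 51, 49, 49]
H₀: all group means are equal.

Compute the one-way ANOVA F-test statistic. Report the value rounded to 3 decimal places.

Group means [43.44, 23.00, 47.00], grand mean 37.286
SSB = Σnᵢ(x̄ᵢ−x̄)² = 3231.492; SSW = ΣΣ(x−x̄ᵢ)² = 596.222
MSB = 3231.492/2 = 1615.7460; MSW = 596.222/25 = 23.8489
F = MSB/MSW = 67.7493
df = (2, 25)

test statistic = 67.749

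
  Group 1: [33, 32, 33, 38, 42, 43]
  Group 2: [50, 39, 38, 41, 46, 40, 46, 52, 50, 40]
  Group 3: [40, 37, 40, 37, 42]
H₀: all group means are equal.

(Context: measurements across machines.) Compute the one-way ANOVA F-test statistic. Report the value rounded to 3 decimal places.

Group means [36.83, 44.20, 39.20], grand mean 40.905
SSB = Σnᵢ(x̄ᵢ−x̄)² = 222.576; SSW = ΣΣ(x−x̄ᵢ)² = 383.233
MSB = 222.576/2 = 111.2881; MSW = 383.233/18 = 21.2907
F = MSB/MSW = 5.2271
df = (2, 18)

test statistic = 5.227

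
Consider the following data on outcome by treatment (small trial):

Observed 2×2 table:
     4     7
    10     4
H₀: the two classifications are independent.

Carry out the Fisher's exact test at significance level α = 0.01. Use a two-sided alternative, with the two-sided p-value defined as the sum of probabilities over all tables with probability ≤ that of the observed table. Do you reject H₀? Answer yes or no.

reject H₀: no

Margins: r₁=11, r₂=14, c₁=14, c₂=11, n=25
p_obs = C(11,4)·C(14,10)/C(25,14); sum pmf over tables with pmf ≤ p_obs
p-value (two-sided) = 0.11599
At α=0.01: p ≥ α → fail to reject H₀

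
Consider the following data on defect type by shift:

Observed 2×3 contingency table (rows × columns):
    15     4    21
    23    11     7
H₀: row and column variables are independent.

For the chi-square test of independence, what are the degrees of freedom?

df = (r−1)(c−1) = (2−1)·(3−1) = 2

degrees of freedom = 2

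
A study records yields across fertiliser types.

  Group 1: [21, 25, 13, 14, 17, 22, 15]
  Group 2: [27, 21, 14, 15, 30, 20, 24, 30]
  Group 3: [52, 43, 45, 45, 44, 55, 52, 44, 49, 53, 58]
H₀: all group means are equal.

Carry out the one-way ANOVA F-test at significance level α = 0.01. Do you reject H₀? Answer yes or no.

Group means [18.14, 22.62, 49.09], grand mean 32.615
SSB = Σnᵢ(x̄ᵢ−x̄)² = 5250.513; SSW = ΣΣ(x−x̄ᵢ)² = 665.641
MSB = 5250.513/2 = 2625.2563; MSW = 665.641/23 = 28.9409
F = MSB/MSW = 90.7109
df = (2, 23)
p-value (upper-tail) = 0.00000
At α=0.01: p < α → reject H₀

reject H₀: yes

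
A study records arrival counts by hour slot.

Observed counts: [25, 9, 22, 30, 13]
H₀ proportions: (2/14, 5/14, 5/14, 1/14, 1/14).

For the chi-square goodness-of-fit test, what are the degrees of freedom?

degrees of freedom = 4

df = k − 1 = 5 − 1 = 4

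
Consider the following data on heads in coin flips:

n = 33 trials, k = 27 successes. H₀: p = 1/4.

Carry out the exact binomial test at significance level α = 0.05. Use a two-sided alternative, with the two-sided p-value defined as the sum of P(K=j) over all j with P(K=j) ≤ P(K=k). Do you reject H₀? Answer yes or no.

reject H₀: yes

Exact binomial: n=33, k=27, p₀=1/4=0.2500
P(X=j) = C(n,j)·p₀^j·(1−p₀)^(n−j); p = Σ P(X=j) over j with P(X=j) ≤ P(X=27)
p-value (two-sided) = 0.00000
At α=0.05: p < α → reject H₀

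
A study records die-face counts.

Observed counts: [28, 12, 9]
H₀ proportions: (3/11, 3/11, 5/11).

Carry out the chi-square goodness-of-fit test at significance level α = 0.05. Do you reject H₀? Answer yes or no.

n = 49; E_i = n·p_i = [13.36, 13.36, 22.27]
χ² = (28−13.36)²/13.36 + (12−13.36)²/13.36 + (9−22.27)²/22.27 = 24.0789
df = 2
p-value (upper-tail) = 0.00001
At α=0.05: p < α → reject H₀

reject H₀: yes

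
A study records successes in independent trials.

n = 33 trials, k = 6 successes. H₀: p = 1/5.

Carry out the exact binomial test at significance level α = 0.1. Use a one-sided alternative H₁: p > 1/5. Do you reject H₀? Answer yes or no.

reject H₀: no

Exact binomial: n=33, k=6, p₀=1/5=0.2000
P(X≥6) from Σ C(n,i)·p₀^i·(1−p₀)^(n−i)
p-value (one-sided, H₁ greater) = 0.67097
At α=0.1: p ≥ α → fail to reject H₀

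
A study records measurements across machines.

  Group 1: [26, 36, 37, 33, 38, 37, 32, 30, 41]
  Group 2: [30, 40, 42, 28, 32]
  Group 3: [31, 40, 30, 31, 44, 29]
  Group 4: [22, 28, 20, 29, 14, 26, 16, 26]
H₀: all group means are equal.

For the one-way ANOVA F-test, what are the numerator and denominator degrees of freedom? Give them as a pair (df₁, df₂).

degrees of freedom = [3, 24]

k = 4 groups, N = 28 total
df = (k−1, N−k) = (4−1, 28−4) = (3, 24)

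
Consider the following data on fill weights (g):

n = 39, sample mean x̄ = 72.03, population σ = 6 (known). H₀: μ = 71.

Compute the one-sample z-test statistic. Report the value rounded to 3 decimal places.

SE = σ/√n = 6/√39 = 0.9608
z = (x̄−μ₀)/SE = (72.03−71)/0.9608 = 1.0721

test statistic = 1.072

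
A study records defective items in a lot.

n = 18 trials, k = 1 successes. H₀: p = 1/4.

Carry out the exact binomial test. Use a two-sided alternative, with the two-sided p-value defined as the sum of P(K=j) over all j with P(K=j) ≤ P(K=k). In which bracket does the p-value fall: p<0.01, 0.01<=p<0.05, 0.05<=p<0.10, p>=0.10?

p-value bracket: 0.05<=p<0.10

Exact binomial: n=18, k=1, p₀=1/4=0.2500
P(X=j) = C(n,j)·p₀^j·(1−p₀)^(n−j); p = Σ P(X=j) over j with P(X=j) ≤ P(X=1)
p-value (two-sided) = 0.05881
→ bracket: 0.05<=p<0.10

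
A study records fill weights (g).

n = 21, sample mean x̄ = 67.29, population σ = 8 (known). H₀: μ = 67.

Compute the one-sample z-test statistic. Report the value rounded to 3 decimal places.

SE = σ/√n = 8/√21 = 1.7457
z = (x̄−μ₀)/SE = (67.29−67)/1.7457 = 0.1661

test statistic = 0.166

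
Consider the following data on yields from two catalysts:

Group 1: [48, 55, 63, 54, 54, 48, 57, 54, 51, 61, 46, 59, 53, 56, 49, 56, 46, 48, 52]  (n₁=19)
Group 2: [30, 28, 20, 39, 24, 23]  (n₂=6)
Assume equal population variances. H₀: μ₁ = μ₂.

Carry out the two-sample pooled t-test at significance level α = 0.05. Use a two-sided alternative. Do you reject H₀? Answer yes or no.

x̄₁=53.158, s₁=4.913, n₁=19
x̄₂=27.333, s₂=6.743, n₂=6
s_p² = [18·4.913² + 5·6.743²]/23 = 28.7765
SE = √(s_p²·(1/19+1/6)) = 2.5121
t = (53.158−27.333)/2.5121 = 10.2801
df = 23
p-value (two-sided) = 0.00000
At α=0.05: p < α → reject H₀

reject H₀: yes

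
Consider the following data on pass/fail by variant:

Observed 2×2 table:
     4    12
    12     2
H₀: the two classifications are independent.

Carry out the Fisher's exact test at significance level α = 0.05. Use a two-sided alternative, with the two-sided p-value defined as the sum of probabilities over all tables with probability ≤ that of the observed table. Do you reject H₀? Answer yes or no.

reject H₀: yes

Margins: r₁=16, r₂=14, c₁=16, c₂=14, n=30
p_obs = C(16,4)·C(14,12)/C(30,16); sum pmf over tables with pmf ≤ p_obs
p-value (two-sided) = 0.00127
At α=0.05: p < α → reject H₀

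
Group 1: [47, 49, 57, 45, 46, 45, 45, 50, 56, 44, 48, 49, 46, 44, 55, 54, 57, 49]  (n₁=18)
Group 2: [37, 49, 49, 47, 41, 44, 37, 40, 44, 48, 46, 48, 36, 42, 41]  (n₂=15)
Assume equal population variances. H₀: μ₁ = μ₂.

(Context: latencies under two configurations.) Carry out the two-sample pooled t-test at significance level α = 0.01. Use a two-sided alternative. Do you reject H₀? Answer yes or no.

x̄₁=49.222, s₁=4.596, n₁=18
x̄₂=43.267, s₂=4.527, n₂=15
s_p² = [17·4.596² + 14·4.527²]/31 = 20.8401
SE = √(s_p²·(1/18+1/15)) = 1.5960
t = (49.222−43.267)/1.5960 = 3.7316
df = 31
p-value (two-sided) = 0.00077
At α=0.01: p < α → reject H₀

reject H₀: yes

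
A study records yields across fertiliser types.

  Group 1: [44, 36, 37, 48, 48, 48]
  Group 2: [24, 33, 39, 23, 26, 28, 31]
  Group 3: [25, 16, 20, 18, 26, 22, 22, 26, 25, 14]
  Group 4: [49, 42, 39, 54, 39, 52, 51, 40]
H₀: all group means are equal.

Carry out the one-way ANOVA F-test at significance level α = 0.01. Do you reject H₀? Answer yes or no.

Group means [43.50, 29.14, 21.40, 45.75], grand mean 33.710
SSB = Σnᵢ(x̄ᵢ−x̄)² = 3396.130; SSW = ΣΣ(x−x̄ᵢ)² = 800.257
MSB = 3396.130/3 = 1132.0433; MSW = 800.257/27 = 29.6392
F = MSB/MSW = 38.1942
df = (3, 27)
p-value (upper-tail) = 0.00000
At α=0.01: p < α → reject H₀

reject H₀: yes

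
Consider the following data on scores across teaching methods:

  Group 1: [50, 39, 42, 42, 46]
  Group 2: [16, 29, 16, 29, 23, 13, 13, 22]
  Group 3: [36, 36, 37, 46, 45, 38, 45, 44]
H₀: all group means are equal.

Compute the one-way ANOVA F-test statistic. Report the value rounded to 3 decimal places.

Group means [43.80, 20.12, 40.88], grand mean 33.667
SSB = Σnᵢ(x̄ᵢ−x̄)² = 2396.117; SSW = ΣΣ(x−x̄ᵢ)² = 518.550
MSB = 2396.117/2 = 1198.0583; MSW = 518.550/18 = 28.8083
F = MSB/MSW = 41.5872
df = (2, 18)

test statistic = 41.587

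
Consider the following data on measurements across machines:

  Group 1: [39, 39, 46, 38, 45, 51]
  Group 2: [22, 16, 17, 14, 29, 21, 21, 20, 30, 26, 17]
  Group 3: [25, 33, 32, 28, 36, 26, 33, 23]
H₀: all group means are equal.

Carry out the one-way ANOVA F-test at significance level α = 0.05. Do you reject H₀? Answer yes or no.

Group means [43.00, 21.18, 29.50], grand mean 29.080
SSB = Σnᵢ(x̄ᵢ−x̄)² = 1850.204; SSW = ΣΣ(x−x̄ᵢ)² = 561.636
MSB = 1850.204/2 = 925.1018; MSW = 561.636/22 = 25.5289
F = MSB/MSW = 36.2374
df = (2, 22)
p-value (upper-tail) = 0.00000
At α=0.05: p < α → reject H₀

reject H₀: yes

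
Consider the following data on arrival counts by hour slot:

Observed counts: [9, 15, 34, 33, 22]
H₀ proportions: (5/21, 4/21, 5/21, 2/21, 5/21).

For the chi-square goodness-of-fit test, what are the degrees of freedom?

degrees of freedom = 4

df = k − 1 = 5 − 1 = 4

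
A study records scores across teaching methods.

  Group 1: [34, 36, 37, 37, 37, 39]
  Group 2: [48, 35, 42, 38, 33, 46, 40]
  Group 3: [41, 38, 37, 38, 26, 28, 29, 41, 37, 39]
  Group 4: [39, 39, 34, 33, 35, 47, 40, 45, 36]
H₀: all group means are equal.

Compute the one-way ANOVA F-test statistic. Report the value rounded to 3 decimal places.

Group means [36.67, 40.29, 35.40, 38.67], grand mean 37.625
SSB = Σnᵢ(x̄ᵢ−x̄)² = 114.338; SSW = ΣΣ(x−x̄ᵢ)² = 659.162
MSB = 114.338/3 = 38.1127; MSW = 659.162/28 = 23.5415
F = MSB/MSW = 1.6190
df = (3, 28)

test statistic = 1.619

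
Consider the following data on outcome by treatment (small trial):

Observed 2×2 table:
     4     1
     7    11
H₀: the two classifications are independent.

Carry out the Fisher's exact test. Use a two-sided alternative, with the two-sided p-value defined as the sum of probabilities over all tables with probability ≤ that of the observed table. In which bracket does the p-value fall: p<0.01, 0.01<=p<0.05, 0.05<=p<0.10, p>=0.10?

p-value bracket: p>=0.10

Margins: r₁=5, r₂=18, c₁=11, c₂=12, n=23
p_obs = C(5,4)·C(18,7)/C(23,11); sum pmf over tables with pmf ≤ p_obs
p-value (two-sided) = 0.15495
→ bracket: p>=0.10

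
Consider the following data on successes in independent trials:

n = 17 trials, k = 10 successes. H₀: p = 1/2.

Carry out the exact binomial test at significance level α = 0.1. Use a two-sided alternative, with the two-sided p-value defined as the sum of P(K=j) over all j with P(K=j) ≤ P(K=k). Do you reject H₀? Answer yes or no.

Exact binomial: n=17, k=10, p₀=1/2=0.5000
P(X=j) = C(n,j)·p₀^j·(1−p₀)^(n−j); p = Σ P(X=j) over j with P(X=j) ≤ P(X=10)
p-value (two-sided) = 0.62906
At α=0.1: p ≥ α → fail to reject H₀

reject H₀: no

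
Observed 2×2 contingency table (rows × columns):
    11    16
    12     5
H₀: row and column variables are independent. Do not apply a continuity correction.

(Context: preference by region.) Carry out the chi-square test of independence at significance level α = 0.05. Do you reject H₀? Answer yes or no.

Row totals [27, 17], col totals [23, 21], n=44
χ² = (11−14.11)²/14.11 + (16−12.89)²/12.89 + (12−8.89)²/8.89 + (5−8.11)²/8.11 = 3.7251
df = 1
p-value (upper-tail) = 0.05360
At α=0.05: p ≥ α → fail to reject H₀

reject H₀: no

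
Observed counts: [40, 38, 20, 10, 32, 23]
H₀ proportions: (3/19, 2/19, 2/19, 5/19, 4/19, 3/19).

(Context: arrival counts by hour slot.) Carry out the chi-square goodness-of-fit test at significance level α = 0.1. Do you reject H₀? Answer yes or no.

n = 163; E_i = n·p_i = [25.74, 17.16, 17.16, 42.89, 34.32, 25.74]
χ² = (40−25.74)²/25.74 + (38−17.16)²/17.16 + (20−17.16)²/17.16 + (10−42.89)²/42.89 + (32−34.32)²/34.32 + (23−25.74)²/25.74 = 59.3661
df = 5
p-value (upper-tail) = 0.00000
At α=0.1: p < α → reject H₀

reject H₀: yes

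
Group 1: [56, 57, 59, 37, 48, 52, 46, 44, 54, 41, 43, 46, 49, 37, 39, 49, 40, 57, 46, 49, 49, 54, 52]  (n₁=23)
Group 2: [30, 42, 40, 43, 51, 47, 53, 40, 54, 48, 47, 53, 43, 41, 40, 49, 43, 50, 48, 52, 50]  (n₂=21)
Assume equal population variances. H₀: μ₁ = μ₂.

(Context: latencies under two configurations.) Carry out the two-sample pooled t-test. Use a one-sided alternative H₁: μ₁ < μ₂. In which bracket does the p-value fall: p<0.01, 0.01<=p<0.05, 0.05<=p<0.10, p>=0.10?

p-value bracket: p>=0.10

x̄₁=48.000, s₁=6.551, n₁=23
x̄₂=45.905, s₂=5.941, n₂=21
s_p² = [22·6.551² + 20·5.941²]/42 = 39.2812
SE = √(s_p²·(1/23+1/21)) = 1.8917
t = (48.000−45.905)/1.8917 = 1.1076
df = 42
p-value (one-sided, H₁ less) = 0.86283
→ bracket: p>=0.10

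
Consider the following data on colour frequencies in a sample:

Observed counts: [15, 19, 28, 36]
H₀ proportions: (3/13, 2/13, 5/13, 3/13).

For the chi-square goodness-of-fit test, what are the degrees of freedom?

df = k − 1 = 4 − 1 = 3

degrees of freedom = 3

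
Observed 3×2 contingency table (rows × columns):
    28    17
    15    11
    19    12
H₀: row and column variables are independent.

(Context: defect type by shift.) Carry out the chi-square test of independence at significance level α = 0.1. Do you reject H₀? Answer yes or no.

reject H₀: no

Row totals [45, 26, 31], col totals [62, 40], n=102
χ² = (28−27.35)²/27.35 + (17−17.65)²/17.65 + (15−15.80)²/15.80 + (11−10.20)²/10.20 + (19−18.84)²/18.84 + (12−12.16)²/12.16 = 0.1466
df = 2
p-value (upper-tail) = 0.92930
At α=0.1: p ≥ α → fail to reject H₀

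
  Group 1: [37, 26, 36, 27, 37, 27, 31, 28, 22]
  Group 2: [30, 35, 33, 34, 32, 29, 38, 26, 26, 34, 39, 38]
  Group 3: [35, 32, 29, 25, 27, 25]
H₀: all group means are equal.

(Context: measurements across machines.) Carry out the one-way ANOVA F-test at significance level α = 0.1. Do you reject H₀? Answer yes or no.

reject H₀: no

Group means [30.11, 32.83, 28.83], grand mean 31.037
SSB = Σnᵢ(x̄ᵢ−x̄)² = 75.574; SSW = ΣΣ(x−x̄ᵢ)² = 533.389
MSB = 75.574/2 = 37.7870; MSW = 533.389/24 = 22.2245
F = MSB/MSW = 1.7002
df = (2, 24)
p-value (upper-tail) = 0.20391
At α=0.1: p ≥ α → fail to reject H₀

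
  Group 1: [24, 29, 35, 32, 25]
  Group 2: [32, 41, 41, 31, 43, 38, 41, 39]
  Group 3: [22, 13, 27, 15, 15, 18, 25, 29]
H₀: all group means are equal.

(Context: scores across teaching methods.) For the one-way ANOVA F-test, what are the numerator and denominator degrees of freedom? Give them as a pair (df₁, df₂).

k = 3 groups, N = 21 total
df = (k−1, N−k) = (3−1, 21−3) = (2, 18)

degrees of freedom = [2, 18]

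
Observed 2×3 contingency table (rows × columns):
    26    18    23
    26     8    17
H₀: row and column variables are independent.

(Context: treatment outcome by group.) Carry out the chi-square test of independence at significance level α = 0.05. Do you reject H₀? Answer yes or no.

reject H₀: no

Row totals [67, 51], col totals [52, 26, 40], n=118
χ² = (26−29.53)²/29.53 + (18−14.76)²/14.76 + (23−22.71)²/22.71 + (26−22.47)²/22.47 + (8−11.24)²/11.24 + (17−17.29)²/17.29 = 2.6249
df = 2
p-value (upper-tail) = 0.26916
At α=0.05: p ≥ α → fail to reject H₀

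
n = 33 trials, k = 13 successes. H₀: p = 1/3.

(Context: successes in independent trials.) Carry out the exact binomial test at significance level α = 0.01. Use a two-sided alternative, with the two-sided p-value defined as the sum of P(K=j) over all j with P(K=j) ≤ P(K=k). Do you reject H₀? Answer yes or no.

Exact binomial: n=33, k=13, p₀=1/3=0.3333
P(X=j) = C(n,j)·p₀^j·(1−p₀)^(n−j); p = Σ P(X=j) over j with P(X=j) ≤ P(X=13)
p-value (two-sided) = 0.46405
At α=0.01: p ≥ α → fail to reject H₀

reject H₀: no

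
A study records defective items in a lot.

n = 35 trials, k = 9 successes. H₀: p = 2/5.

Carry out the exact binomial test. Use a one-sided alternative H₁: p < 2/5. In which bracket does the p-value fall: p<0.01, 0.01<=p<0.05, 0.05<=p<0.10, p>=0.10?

Exact binomial: n=35, k=9, p₀=2/5=0.4000
P(X≤9) from Σ C(n,i)·p₀^i·(1−p₀)^(n−i)
p-value (one-sided, H₁ less) = 0.05753
→ bracket: 0.05<=p<0.10

p-value bracket: 0.05<=p<0.10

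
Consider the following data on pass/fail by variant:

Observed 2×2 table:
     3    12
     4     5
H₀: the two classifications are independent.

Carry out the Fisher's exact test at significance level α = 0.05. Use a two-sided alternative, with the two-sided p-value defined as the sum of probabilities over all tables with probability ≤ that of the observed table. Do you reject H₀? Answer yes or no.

reject H₀: no

Margins: r₁=15, r₂=9, c₁=7, c₂=17, n=24
p_obs = C(15,3)·C(9,4)/C(24,7); sum pmf over tables with pmf ≤ p_obs
p-value (two-sided) = 0.35636
At α=0.05: p ≥ α → fail to reject H₀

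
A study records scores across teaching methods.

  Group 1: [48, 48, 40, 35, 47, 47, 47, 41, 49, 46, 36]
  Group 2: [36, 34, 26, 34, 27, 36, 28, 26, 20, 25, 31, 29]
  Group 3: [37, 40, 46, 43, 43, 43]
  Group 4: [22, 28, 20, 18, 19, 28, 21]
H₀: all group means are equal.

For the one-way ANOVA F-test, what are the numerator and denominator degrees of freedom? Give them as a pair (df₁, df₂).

degrees of freedom = [3, 32]

k = 4 groups, N = 36 total
df = (k−1, N−k) = (4−1, 36−4) = (3, 32)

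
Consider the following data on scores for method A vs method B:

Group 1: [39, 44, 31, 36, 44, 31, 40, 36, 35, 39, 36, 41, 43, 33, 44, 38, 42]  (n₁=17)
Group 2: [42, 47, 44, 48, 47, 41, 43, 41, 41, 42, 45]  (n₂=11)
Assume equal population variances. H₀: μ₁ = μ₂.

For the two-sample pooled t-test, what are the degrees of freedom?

degrees of freedom = 26

df = n₁ + n₂ − 2 = 17 + 11 − 2 = 26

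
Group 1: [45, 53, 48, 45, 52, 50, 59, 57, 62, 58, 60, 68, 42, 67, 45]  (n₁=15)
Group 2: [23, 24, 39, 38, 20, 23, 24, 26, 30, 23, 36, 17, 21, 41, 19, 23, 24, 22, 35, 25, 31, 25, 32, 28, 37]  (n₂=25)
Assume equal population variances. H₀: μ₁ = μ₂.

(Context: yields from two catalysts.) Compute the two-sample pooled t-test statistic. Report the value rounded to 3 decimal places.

test statistic = 11.006

x̄₁=54.067, s₁=8.276, n₁=15
x̄₂=27.440, s₂=6.850, n₂=25
s_p² = [14·8.276² + 24·6.850²]/38 = 54.8709
SE = √(s_p²·(1/15+1/25)) = 2.4193
t = (54.067−27.440)/2.4193 = 11.0061
df = 38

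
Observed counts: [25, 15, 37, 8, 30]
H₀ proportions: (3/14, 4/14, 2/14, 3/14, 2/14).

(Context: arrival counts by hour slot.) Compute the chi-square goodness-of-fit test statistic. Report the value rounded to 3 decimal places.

n = 115; E_i = n·p_i = [24.64, 32.86, 16.43, 24.64, 16.43]
χ² = (25−24.64)²/24.64 + (15−32.86)²/32.86 + (37−16.43)²/16.43 + (8−24.64)²/24.64 + (30−16.43)²/16.43 = 57.9203
df = 4

test statistic = 57.920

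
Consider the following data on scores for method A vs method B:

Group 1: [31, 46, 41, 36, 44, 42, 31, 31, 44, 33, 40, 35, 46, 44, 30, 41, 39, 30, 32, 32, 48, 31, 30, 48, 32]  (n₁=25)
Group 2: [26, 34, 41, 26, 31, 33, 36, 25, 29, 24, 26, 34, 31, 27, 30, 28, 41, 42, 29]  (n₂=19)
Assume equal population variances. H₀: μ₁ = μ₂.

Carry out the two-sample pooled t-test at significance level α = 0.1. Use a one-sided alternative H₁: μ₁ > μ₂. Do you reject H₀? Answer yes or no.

x̄₁=37.480, s₁=6.462, n₁=25
x̄₂=31.211, s₂=5.583, n₂=19
s_p² = [24·6.462² + 18·5.583²]/42 = 37.2238
SE = √(s_p²·(1/25+1/19)) = 1.8569
t = (37.480−31.211)/1.8569 = 3.3763
df = 42
p-value (one-sided, H₁ greater) = 0.00080
At α=0.1: p < α → reject H₀

reject H₀: yes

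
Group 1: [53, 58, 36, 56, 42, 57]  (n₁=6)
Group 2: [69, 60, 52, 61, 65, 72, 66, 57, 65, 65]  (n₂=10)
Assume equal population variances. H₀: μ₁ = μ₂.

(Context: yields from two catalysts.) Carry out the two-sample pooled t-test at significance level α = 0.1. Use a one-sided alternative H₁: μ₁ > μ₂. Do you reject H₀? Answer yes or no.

reject H₀: no

x̄₁=50.333, s₁=9.136, n₁=6
x̄₂=63.200, s₂=5.846, n₂=10
s_p² = [5·9.136² + 9·5.846²]/14 = 51.7810
SE = √(s_p²·(1/6+1/10)) = 3.7159
t = (50.333−63.200)/3.7159 = -3.4626
df = 14
p-value (one-sided, H₁ greater) = 0.99810
At α=0.1: p ≥ α → fail to reject H₀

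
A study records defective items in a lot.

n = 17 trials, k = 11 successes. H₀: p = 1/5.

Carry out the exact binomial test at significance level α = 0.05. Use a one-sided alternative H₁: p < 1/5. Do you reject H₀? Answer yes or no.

Exact binomial: n=17, k=11, p₀=1/5=0.2000
P(X≤11) from Σ C(n,i)·p₀^i·(1−p₀)^(n−i)
p-value (one-sided, H₁ less) = 0.99999
At α=0.05: p ≥ α → fail to reject H₀

reject H₀: no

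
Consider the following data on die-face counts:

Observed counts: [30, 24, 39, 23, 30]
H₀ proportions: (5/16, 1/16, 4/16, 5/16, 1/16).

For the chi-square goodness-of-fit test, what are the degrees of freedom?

df = k − 1 = 5 − 1 = 4

degrees of freedom = 4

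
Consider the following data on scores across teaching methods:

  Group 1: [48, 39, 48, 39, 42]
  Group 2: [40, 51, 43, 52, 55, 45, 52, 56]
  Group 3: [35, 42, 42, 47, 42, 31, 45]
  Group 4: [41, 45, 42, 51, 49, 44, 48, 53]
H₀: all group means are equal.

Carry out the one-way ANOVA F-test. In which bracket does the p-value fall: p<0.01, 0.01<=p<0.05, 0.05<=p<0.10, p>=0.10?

p-value bracket: 0.01<=p<0.05

Group means [43.20, 49.25, 40.57, 46.62], grand mean 45.250
SSB = Σnᵢ(x̄ᵢ−x̄)² = 317.361; SSW = ΣΣ(x−x̄ᵢ)² = 641.889
MSB = 317.361/3 = 105.7869; MSW = 641.889/24 = 26.7454
F = MSB/MSW = 3.9553
df = (3, 24)
p-value (upper-tail) = 0.02005
→ bracket: 0.01<=p<0.05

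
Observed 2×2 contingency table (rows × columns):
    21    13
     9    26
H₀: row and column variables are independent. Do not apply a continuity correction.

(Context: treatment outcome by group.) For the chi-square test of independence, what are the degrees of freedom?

df = (r−1)(c−1) = (2−1)·(2−1) = 1

degrees of freedom = 1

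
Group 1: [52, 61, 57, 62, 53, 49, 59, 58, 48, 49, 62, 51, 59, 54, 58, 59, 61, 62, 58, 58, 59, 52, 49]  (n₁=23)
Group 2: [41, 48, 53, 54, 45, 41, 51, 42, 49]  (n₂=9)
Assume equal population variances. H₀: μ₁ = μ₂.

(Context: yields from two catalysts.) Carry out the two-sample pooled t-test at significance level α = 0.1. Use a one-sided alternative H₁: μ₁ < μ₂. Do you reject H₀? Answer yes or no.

x̄₁=56.087, s₁=4.728, n₁=23
x̄₂=47.111, s₂=5.085, n₂=9
s_p² = [22·4.728² + 8·5.085²]/30 = 23.2905
SE = √(s_p²·(1/23+1/9)) = 1.8975
t = (56.087−47.111)/1.8975 = 4.7304
df = 30
p-value (one-sided, H₁ less) = 0.99998
At α=0.1: p ≥ α → fail to reject H₀

reject H₀: no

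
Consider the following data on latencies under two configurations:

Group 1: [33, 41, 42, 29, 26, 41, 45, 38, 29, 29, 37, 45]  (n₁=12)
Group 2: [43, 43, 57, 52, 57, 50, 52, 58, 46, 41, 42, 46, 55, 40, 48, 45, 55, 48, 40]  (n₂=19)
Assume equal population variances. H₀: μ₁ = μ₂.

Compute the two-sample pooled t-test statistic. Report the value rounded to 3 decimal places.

x̄₁=36.250, s₁=6.797, n₁=12
x̄₂=48.316, s₂=6.120, n₂=19
s_p² = [11·6.797² + 18·6.120²]/29 = 40.7709
SE = √(s_p²·(1/12+1/19)) = 2.3544
t = (36.250−48.316)/2.3544 = -5.1247
df = 29

test statistic = -5.125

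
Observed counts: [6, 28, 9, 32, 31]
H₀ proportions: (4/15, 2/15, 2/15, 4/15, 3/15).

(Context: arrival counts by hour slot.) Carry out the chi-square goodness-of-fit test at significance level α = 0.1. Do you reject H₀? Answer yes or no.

reject H₀: yes

n = 106; E_i = n·p_i = [28.27, 14.13, 14.13, 28.27, 21.20]
χ² = (6−28.27)²/28.27 + (28−14.13)²/14.13 + (9−14.13)²/14.13 + (32−28.27)²/28.27 + (31−21.20)²/21.20 = 38.0330
df = 4
p-value (upper-tail) = 0.00000
At α=0.1: p < α → reject H₀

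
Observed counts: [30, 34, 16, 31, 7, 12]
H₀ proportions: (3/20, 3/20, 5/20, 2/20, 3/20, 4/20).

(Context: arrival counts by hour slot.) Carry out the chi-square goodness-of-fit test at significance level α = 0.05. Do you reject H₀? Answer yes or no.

reject H₀: yes

n = 130; E_i = n·p_i = [19.50, 19.50, 32.50, 13.00, 19.50, 26.00]
χ² = (30−19.50)²/19.50 + (34−19.50)²/19.50 + (16−32.50)²/32.50 + (31−13.00)²/13.00 + (7−19.50)²/19.50 + (12−26.00)²/26.00 = 65.2872
df = 5
p-value (upper-tail) = 0.00000
At α=0.05: p < α → reject H₀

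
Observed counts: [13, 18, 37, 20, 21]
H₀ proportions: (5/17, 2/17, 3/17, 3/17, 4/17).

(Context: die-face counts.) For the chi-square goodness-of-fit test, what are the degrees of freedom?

df = k − 1 = 5 − 1 = 4

degrees of freedom = 4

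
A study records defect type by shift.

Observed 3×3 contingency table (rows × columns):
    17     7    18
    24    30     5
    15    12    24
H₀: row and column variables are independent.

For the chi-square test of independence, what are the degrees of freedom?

df = (r−1)(c−1) = (3−1)·(3−1) = 4

degrees of freedom = 4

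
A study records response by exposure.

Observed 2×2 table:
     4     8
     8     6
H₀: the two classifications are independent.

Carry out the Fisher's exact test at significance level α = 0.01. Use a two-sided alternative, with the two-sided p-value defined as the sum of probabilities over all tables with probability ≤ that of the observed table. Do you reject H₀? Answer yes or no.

Margins: r₁=12, r₂=14, c₁=12, c₂=14, n=26
p_obs = C(12,4)·C(14,8)/C(26,12); sum pmf over tables with pmf ≤ p_obs
p-value (two-sided) = 0.26706
At α=0.01: p ≥ α → fail to reject H₀

reject H₀: no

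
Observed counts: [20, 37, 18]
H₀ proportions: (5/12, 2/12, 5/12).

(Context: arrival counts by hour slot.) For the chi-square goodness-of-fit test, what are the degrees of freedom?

degrees of freedom = 2

df = k − 1 = 3 − 1 = 2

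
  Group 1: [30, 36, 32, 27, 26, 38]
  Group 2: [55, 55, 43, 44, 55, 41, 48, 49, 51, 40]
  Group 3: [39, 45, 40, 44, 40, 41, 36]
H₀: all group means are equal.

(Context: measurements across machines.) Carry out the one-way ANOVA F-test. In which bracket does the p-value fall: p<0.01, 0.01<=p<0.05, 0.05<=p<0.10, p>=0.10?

p-value bracket: p<0.01

Group means [31.50, 48.10, 40.71], grand mean 41.522
SSB = Σnᵢ(x̄ᵢ−x̄)² = 1039.911; SSW = ΣΣ(x−x̄ᵢ)² = 481.829
MSB = 1039.911/2 = 519.9553; MSW = 481.829/20 = 24.0914
F = MSB/MSW = 21.5826
df = (2, 20)
p-value (upper-tail) = 0.00001
→ bracket: p<0.01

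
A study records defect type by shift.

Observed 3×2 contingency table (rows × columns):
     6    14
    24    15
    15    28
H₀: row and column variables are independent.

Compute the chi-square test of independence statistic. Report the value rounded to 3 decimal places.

test statistic = 7.905

Row totals [20, 39, 43], col totals [45, 57], n=102
χ² = (6−8.82)²/8.82 + (14−11.18)²/11.18 + (24−17.21)²/17.21 + (15−21.79)²/21.79 + (15−18.97)²/18.97 + (28−24.03)²/24.03 = 7.9048
df = 2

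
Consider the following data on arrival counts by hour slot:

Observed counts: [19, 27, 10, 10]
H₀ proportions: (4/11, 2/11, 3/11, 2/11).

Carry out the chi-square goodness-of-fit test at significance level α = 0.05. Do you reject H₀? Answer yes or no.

n = 66; E_i = n·p_i = [24.00, 12.00, 18.00, 12.00]
χ² = (19−24.00)²/24.00 + (27−12.00)²/12.00 + (10−18.00)²/18.00 + (10−12.00)²/12.00 = 23.6806
df = 3
p-value (upper-tail) = 0.00003
At α=0.05: p < α → reject H₀

reject H₀: yes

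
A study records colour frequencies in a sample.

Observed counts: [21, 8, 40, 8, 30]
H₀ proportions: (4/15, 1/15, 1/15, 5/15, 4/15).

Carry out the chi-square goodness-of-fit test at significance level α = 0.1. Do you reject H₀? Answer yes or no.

n = 107; E_i = n·p_i = [28.53, 7.13, 7.13, 35.67, 28.53]
χ² = (21−28.53)²/28.53 + (8−7.13)²/7.13 + (40−7.13)²/7.13 + (8−35.67)²/35.67 + (30−28.53)²/28.53 = 175.0631
df = 4
p-value (upper-tail) = 0.00000
At α=0.1: p < α → reject H₀

reject H₀: yes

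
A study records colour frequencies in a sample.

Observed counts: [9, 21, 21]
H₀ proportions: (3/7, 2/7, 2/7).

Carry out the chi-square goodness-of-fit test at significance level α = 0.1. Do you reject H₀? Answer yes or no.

reject H₀: yes

n = 51; E_i = n·p_i = [21.86, 14.57, 14.57]
χ² = (9−21.86)²/21.86 + (21−14.57)²/14.57 + (21−14.57)²/14.57 = 13.2353
df = 2
p-value (upper-tail) = 0.00134
At α=0.1: p < α → reject H₀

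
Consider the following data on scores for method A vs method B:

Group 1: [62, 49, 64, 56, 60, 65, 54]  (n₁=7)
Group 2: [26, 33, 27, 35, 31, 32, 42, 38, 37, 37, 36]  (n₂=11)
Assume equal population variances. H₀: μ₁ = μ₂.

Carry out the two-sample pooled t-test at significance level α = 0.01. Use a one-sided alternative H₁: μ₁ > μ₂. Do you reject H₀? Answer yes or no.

reject H₀: yes

x̄₁=58.571, s₁=5.827, n₁=7
x̄₂=34.000, s₂=4.796, n₂=11
s_p² = [6·5.827² + 10·4.796²]/16 = 27.1071
SE = √(s_p²·(1/7+1/11)) = 2.5173
t = (58.571−34.000)/2.5173 = 9.7611
df = 16
p-value (one-sided, H₁ greater) = 0.00000
At α=0.01: p < α → reject H₀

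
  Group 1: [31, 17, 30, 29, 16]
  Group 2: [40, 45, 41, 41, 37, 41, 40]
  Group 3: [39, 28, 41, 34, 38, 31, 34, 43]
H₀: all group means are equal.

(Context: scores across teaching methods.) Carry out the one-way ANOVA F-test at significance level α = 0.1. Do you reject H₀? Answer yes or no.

reject H₀: yes

Group means [24.60, 40.71, 36.00], grand mean 34.800
SSB = Σnᵢ(x̄ᵢ−x̄)² = 776.571; SSW = ΣΣ(x−x̄ᵢ)² = 438.629
MSB = 776.571/2 = 388.2857; MSW = 438.629/17 = 25.8017
F = MSB/MSW = 15.0489
df = (2, 17)
p-value (upper-tail) = 0.00017
At α=0.1: p < α → reject H₀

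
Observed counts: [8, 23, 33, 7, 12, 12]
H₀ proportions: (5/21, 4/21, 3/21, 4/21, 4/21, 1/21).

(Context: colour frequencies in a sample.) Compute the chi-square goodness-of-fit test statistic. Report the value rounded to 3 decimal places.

n = 95; E_i = n·p_i = [22.62, 18.10, 13.57, 18.10, 18.10, 4.52]
χ² = (8−22.62)²/22.62 + (23−18.10)²/18.10 + (33−13.57)²/13.57 + (7−18.10)²/18.10 + (12−18.10)²/18.10 + (12−4.52)²/4.52 = 59.8032
df = 5

test statistic = 59.803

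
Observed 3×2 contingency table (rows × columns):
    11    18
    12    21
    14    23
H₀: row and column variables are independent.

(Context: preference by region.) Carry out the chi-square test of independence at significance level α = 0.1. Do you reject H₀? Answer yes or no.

Row totals [29, 33, 37], col totals [37, 62], n=99
χ² = (11−10.84)²/10.84 + (18−18.16)²/18.16 + (12−12.33)²/12.33 + (21−20.67)²/20.67 + (14−13.83)²/13.83 + (23−23.17)²/23.17 = 0.0216
df = 2
p-value (upper-tail) = 0.98924
At α=0.1: p ≥ α → fail to reject H₀

reject H₀: no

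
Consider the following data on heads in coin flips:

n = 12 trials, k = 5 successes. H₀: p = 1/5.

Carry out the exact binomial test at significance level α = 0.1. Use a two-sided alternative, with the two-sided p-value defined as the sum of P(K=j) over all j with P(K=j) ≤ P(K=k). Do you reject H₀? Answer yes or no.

Exact binomial: n=12, k=5, p₀=1/5=0.2000
P(X=j) = C(n,j)·p₀^j·(1−p₀)^(n−j); p = Σ P(X=j) over j with P(X=j) ≤ P(X=5)
p-value (two-sided) = 0.07256
At α=0.1: p < α → reject H₀

reject H₀: yes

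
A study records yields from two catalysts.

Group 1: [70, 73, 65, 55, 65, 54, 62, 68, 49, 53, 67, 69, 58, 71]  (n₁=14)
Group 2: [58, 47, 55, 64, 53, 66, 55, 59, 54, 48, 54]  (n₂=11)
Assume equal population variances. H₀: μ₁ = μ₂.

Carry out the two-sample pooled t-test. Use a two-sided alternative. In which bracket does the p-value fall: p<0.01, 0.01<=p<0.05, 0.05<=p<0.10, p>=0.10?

p-value bracket: 0.01<=p<0.05

x̄₁=62.786, s₁=7.668, n₁=14
x̄₂=55.727, s₂=5.833, n₂=11
s_p² = [13·7.668² + 10·5.833²]/23 = 48.0234
SE = √(s_p²·(1/14+1/11)) = 2.7921
t = (62.786−55.727)/2.7921 = 2.5280
df = 23
p-value (two-sided) = 0.01880
→ bracket: 0.01<=p<0.05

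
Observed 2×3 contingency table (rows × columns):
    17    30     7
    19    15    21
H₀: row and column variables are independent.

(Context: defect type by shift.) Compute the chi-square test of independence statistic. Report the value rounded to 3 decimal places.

Row totals [54, 55], col totals [36, 45, 28], n=109
χ² = (17−17.83)²/17.83 + (30−22.29)²/22.29 + (7−13.87)²/13.87 + (19−18.17)²/18.17 + (15−22.71)²/22.71 + (21−14.13)²/14.13 = 12.1030
df = 2

test statistic = 12.103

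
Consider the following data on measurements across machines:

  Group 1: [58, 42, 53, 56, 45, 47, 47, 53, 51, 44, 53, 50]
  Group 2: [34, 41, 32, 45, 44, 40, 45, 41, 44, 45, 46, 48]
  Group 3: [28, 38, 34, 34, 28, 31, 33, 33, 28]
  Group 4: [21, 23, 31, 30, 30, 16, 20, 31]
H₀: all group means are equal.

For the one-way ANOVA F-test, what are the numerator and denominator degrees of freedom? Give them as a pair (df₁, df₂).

k = 4 groups, N = 41 total
df = (k−1, N−k) = (4−1, 41−4) = (3, 37)

degrees of freedom = [3, 37]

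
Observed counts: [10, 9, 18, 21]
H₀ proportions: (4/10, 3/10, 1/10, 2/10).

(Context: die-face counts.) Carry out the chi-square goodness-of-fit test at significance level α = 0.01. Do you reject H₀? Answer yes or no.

n = 58; E_i = n·p_i = [23.20, 17.40, 5.80, 11.60]
χ² = (10−23.20)²/23.20 + (9−17.40)²/17.40 + (18−5.80)²/5.80 + (21−11.60)²/11.60 = 44.8448
df = 3
p-value (upper-tail) = 0.00000
At α=0.01: p < α → reject H₀

reject H₀: yes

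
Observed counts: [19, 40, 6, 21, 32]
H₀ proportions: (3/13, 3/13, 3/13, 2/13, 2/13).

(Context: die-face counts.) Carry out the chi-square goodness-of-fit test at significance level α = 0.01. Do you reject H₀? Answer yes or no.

n = 118; E_i = n·p_i = [27.23, 27.23, 27.23, 18.15, 18.15]
χ² = (19−27.23)²/27.23 + (40−27.23)²/27.23 + (6−27.23)²/27.23 + (21−18.15)²/18.15 + (32−18.15)²/18.15 = 36.0353
df = 4
p-value (upper-tail) = 0.00000
At α=0.01: p < α → reject H₀

reject H₀: yes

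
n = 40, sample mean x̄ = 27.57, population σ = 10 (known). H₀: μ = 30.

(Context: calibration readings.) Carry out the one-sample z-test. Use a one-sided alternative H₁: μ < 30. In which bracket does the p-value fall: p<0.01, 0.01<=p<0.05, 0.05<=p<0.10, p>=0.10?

p-value bracket: 0.05<=p<0.10

SE = σ/√n = 10/√40 = 1.5811
z = (x̄−μ₀)/SE = (27.57−30)/1.5811 = -1.5369
p-value (one-sided, H₁ less) = 0.06216
→ bracket: 0.05<=p<0.10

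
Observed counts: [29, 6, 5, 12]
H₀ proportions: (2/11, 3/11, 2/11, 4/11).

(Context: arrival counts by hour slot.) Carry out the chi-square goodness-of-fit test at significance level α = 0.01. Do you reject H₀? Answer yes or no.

reject H₀: yes

n = 52; E_i = n·p_i = [9.45, 14.18, 9.45, 18.91]
χ² = (29−9.45)²/9.45 + (6−14.18)²/14.18 + (5−9.45)²/9.45 + (12−18.91)²/18.91 = 49.7500
df = 3
p-value (upper-tail) = 0.00000
At α=0.01: p < α → reject H₀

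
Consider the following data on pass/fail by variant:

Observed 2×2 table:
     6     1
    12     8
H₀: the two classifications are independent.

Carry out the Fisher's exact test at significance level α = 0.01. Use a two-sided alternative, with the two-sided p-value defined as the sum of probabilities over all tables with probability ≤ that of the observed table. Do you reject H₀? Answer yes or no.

reject H₀: no

Margins: r₁=7, r₂=20, c₁=18, c₂=9, n=27
p_obs = C(7,6)·C(20,12)/C(27,18); sum pmf over tables with pmf ≤ p_obs
p-value (two-sided) = 0.36321
At α=0.01: p ≥ α → fail to reject H₀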